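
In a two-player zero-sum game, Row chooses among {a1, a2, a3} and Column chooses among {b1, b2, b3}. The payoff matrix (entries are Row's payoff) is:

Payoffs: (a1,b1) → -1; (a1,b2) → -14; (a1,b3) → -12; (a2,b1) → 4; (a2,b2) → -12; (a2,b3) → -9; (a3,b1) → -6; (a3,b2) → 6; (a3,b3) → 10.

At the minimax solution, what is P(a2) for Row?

3/7

Row minima: a1 → -14, a2 → -12, a3 → -6; maximin = -6.
Column maxima: b1 → 4, b2 → 6, b3 → 10; minimax = 4.
-6 ≠ 4, so there is no saddle point; optimal play is mixed.
a1 is strictly dominated by a2, so Row never plays it.
b3 is strictly dominated by b2 (it gives Row strictly more in every row), so Column never plays it.
On the remaining 2×2 (a2, a3 vs b1, b2):
Let Row play a2 with probability p. Expected payoff against b1: 4p + (-6)(1−p) = 10p − 6; against b2: (-12)p + 6(1−p) = −18p + 6.
Setting these equal: 10p − 6 = −18p + 6 ⇒ 28p = 12 ⇒ p = 3/7, and the value is (10)·(3/7) − 6 = -12/7.
For Column: with q = P(b1), equating a2's and a3's payoffs gives 16q − 12 = −12q + 6 ⇒ q = 9/14.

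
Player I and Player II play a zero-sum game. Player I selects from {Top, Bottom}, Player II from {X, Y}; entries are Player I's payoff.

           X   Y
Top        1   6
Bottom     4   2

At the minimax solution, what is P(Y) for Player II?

Row minima: Top → 1, Bottom → 2; maximin = 2.
Column maxima: X → 4, Y → 6; minimax = 4.
2 ≠ 4, so there is no saddle point; optimal play is mixed.
Let Player I play Top with probability p. Expected payoff against X: 1p + 4(1−p) = −3p + 4; against Y: 6p + 2(1−p) = 4p + 2.
Setting these equal: −3p + 4 = 4p + 2 ⇒ −7p = -2 ⇒ p = 2/7, and the value is (-3)·(2/7) + 4 = 22/7.
For Player II: with q = P(X), equating Top's and Bottom's payoffs gives −5q + 6 = 2q + 2 ⇒ q = 4/7.

3/7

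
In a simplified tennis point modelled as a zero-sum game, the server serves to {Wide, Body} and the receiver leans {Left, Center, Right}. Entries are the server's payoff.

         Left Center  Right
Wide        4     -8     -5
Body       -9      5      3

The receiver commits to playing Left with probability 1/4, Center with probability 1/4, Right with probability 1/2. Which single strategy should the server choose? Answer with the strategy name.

Expected payoff of Wide: (1/4)·4 + (1/4)·(-8) + (1/2)·(-5) = -7/2.
Expected payoff of Body: (1/4)·(-9) + (1/4)·5 + (1/2)·3 = 1/2.
The largest is 1/2, so the server's best response is Body.

Body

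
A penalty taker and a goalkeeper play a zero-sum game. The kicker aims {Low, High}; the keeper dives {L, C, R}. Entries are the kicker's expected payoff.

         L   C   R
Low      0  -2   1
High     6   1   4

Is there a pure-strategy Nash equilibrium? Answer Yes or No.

Row minima: Low → -2, High → 1; maximin = 1.
Column maxima: L → 6, C → 1, R → 4; minimax = 1.
maximin = minimax = 1, so a saddle point exists.

Yes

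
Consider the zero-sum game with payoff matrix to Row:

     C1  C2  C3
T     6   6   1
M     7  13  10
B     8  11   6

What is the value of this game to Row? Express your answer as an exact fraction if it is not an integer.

38/5

Row minima: T → 1, M → 7, B → 6; maximin = 7.
Column maxima: C1 → 8, C2 → 13, C3 → 10; minimax = 8.
7 ≠ 8, so there is no saddle point; optimal play is mixed.
T is strictly dominated by M, so Row never plays it.
With T eliminated, C2 is strictly dominated by C1 (it gives Row strictly more in every remaining row), so Column never plays it.
On the remaining 2×2 (M, B vs C1, C3):
Let Row play M with probability p. Expected payoff against C1: 7p + 8(1−p) = −p + 8; against C3: 10p + 6(1−p) = 4p + 6.
Setting these equal: −p + 8 = 4p + 6 ⇒ −5p = -2 ⇒ p = 2/5, and the value is (-1)·(2/5) + 8 = 38/5.
For Column: with q = P(C1), equating M's and B's payoffs gives −3q + 10 = 2q + 6 ⇒ q = 4/5.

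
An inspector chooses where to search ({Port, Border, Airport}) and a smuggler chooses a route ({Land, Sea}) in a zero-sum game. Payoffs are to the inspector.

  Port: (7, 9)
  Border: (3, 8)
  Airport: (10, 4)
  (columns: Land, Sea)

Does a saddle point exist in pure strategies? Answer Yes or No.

No

Row minima: Port → 7, Border → 3, Airport → 4; maximin = 7.
Column maxima: Land → 10, Sea → 9; minimax = 9.
7 ≠ 9, so no pure-strategy equilibrium exists.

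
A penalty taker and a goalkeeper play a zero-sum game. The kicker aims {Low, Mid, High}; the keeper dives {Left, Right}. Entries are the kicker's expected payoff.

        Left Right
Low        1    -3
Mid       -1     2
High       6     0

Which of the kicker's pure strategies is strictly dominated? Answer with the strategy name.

Low

High gives a strictly higher payoff than Low against every column: 6 > 1, 0 > -3.
So Low is strictly dominated and the kicker never plays it.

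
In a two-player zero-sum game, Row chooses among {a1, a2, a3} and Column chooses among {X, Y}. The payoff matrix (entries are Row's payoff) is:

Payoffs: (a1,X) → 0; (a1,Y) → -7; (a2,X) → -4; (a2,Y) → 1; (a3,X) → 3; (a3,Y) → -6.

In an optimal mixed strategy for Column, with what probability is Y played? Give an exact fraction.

Row minima: a1 → -7, a2 → -4, a3 → -6; maximin = -4.
Column maxima: X → 3, Y → 1; minimax = 1.
-4 ≠ 1, so there is no saddle point; optimal play is mixed.
a1 is strictly dominated by a3, so Row never plays it.
On the remaining 2×2 (a2, a3 vs X, Y):
Let Row play a2 with probability p. Expected payoff against X: (-4)p + 3(1−p) = −7p + 3; against Y: 1p + (-6)(1−p) = 7p − 6.
Setting these equal: −7p + 3 = 7p − 6 ⇒ −14p = -9 ⇒ p = 9/14, and the value is (-7)·(9/14) + 3 = -3/2.
For Column: with q = P(X), equating a2's and a3's payoffs gives −5q + 1 = 9q − 6 ⇒ q = 1/2.

1/2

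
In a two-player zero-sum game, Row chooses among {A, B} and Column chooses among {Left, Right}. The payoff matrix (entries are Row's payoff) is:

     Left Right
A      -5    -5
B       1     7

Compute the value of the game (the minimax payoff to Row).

Row minima: A → -5, B → 1; maximin = 1.
Column maxima: Left → 1, Right → 7; minimax = 1.
Since maximin = minimax = 1, there is a saddle point and the value is 1.

1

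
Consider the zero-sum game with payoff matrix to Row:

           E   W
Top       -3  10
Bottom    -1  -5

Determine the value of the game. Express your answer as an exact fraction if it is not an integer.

-25/17

Row minima: Top → -3, Bottom → -5; maximin = -3.
Column maxima: E → -1, W → 10; minimax = -1.
-3 ≠ -1, so there is no saddle point; optimal play is mixed.
Let Row play Top with probability p. Expected payoff against E: (-3)p + (-1)(1−p) = −2p − 1; against W: 10p + (-5)(1−p) = 15p − 5.
Setting these equal: −2p − 1 = 15p − 5 ⇒ −17p = -4 ⇒ p = 4/17, and the value is (-2)·(4/17) − 1 = -25/17.
For Column: with q = P(E), equating Top's and Bottom's payoffs gives −13q + 10 = 4q − 5 ⇒ q = 15/17.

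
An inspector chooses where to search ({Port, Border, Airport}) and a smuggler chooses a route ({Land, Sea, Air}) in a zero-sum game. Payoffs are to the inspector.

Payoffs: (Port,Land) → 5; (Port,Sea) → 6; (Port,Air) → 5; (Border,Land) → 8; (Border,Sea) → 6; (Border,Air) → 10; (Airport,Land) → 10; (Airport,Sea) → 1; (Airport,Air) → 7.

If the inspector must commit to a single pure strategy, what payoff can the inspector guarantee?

6

Row minima: Port → 5, Border → 6, Airport → 1.
The best of these is 6.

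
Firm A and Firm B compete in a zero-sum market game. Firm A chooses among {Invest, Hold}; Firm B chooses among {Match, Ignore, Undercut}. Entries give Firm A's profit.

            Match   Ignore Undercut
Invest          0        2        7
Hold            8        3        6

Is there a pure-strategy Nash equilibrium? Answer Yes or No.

Row minima: Invest → 0, Hold → 3; maximin = 3.
Column maxima: Match → 8, Ignore → 3, Undercut → 7; minimax = 3.
maximin = minimax = 3, so a saddle point exists.

Yes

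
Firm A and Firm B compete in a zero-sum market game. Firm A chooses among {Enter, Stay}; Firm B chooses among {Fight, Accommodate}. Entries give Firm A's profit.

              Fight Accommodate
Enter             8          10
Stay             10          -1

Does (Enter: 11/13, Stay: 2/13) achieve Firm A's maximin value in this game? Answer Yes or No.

Yes

Against Fight this mix gives (11/13)·8 + (2/13)·10 = 108/13.
Against Accommodate this mix gives (11/13)·10 + (2/13)·(-1) = 108/13.
All of Firm B's active replies (Fight, Accommodate) yield 108/13, and no column does worse for Firm A. The mix makes Firm B indifferent and guarantees 108/13, so it is optimal.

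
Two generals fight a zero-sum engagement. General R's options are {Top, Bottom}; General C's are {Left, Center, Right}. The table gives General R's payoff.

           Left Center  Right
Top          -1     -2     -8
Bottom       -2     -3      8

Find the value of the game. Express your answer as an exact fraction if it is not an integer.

Row minima: Top → -8, Bottom → -3; maximin = -3.
Column maxima: Left → -1, Center → -2, Right → 8; minimax = -2.
-3 ≠ -2, so there is no saddle point; optimal play is mixed.
Left is strictly dominated by Center (it gives General R strictly more in every row), so General C never plays it.
On the remaining 2×2 (Top, Bottom vs Center, Right):
Let General R play Top with probability p. Expected payoff against Center: (-2)p + (-3)(1−p) = p − 3; against Right: (-8)p + 8(1−p) = −16p + 8.
Setting these equal: p − 3 = −16p + 8 ⇒ 17p = 11 ⇒ p = 11/17, and the value is (1)·(11/17) − 3 = -40/17.
For General C: with q = P(Center), equating Top's and Bottom's payoffs gives 6q − 8 = −11q + 8 ⇒ q = 16/17.

-40/17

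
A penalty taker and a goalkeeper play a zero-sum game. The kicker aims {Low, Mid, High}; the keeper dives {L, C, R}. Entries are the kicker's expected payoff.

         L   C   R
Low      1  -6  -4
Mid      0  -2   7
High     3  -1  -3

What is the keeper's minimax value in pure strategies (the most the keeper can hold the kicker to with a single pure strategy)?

Column maxima: L → 3, C → -1, R → 7.
The smallest of these is -1.

-1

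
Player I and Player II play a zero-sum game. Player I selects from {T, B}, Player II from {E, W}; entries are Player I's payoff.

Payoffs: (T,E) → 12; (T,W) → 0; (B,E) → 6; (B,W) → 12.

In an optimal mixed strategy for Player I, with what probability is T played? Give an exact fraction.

1/3

Row minima: T → 0, B → 6; maximin = 6.
Column maxima: E → 12, W → 12; minimax = 12.
6 ≠ 12, so there is no saddle point; optimal play is mixed.
Let Player I play T with probability p. Expected payoff against E: 12p + 6(1−p) = 6p + 6; against W: 0p + 12(1−p) = −12p + 12.
Setting these equal: 6p + 6 = −12p + 12 ⇒ 18p = 6 ⇒ p = 1/3, and the value is (6)·(1/3) + 6 = 8.
For Player II: with q = P(E), equating T's and B's payoffs gives 12q = −6q + 12 ⇒ q = 2/3.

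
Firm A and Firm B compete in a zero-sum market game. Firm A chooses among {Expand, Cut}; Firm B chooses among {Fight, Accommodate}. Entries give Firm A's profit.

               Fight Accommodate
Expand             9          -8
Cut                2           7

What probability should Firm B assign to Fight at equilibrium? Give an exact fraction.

Row minima: Expand → -8, Cut → 2; maximin = 2.
Column maxima: Fight → 9, Accommodate → 7; minimax = 7.
2 ≠ 7, so there is no saddle point; optimal play is mixed.
Let Firm A play Expand with probability p. Expected payoff against Fight: 9p + 2(1−p) = 7p + 2; against Accommodate: (-8)p + 7(1−p) = −15p + 7.
Setting these equal: 7p + 2 = −15p + 7 ⇒ 22p = 5 ⇒ p = 5/22, and the value is (7)·(5/22) + 2 = 79/22.
For Firm B: with q = P(Fight), equating Expand's and Cut's payoffs gives 17q − 8 = −5q + 7 ⇒ q = 15/22.

15/22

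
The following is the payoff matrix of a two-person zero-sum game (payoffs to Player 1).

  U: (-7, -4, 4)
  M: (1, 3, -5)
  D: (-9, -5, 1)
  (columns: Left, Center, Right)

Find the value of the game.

Row minima: U → -7, M → -5, D → -9; maximin = -5.
Column maxima: Left → 1, Center → 3, Right → 4; minimax = 1.
-5 ≠ 1, so there is no saddle point; optimal play is mixed.
D is strictly dominated by U, so Player 1 never plays it.
Center is strictly dominated by Left (it gives Player 1 strictly more in every row), so Player 2 never plays it.
On the remaining 2×2 (U, M vs Left, Right):
Let Player 1 play U with probability p. Expected payoff against Left: (-7)p + 1(1−p) = −8p + 1; against Right: 4p + (-5)(1−p) = 9p − 5.
Setting these equal: −8p + 1 = 9p − 5 ⇒ −17p = -6 ⇒ p = 6/17, and the value is (-8)·(6/17) + 1 = -31/17.
For Player 2: with q = P(Left), equating U's and M's payoffs gives −11q + 4 = 6q − 5 ⇒ q = 9/17.

-31/17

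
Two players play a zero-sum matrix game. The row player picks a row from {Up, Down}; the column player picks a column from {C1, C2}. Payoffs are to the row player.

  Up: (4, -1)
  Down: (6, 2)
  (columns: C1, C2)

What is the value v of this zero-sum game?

2

Row minima: Up → -1, Down → 2; maximin = 2.
Column maxima: C1 → 6, C2 → 2; minimax = 2.
Since maximin = minimax = 2, there is a saddle point and the value is 2.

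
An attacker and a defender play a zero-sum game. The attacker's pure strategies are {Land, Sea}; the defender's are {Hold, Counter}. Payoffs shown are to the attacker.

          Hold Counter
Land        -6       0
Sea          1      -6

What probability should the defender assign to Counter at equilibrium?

Row minima: Land → -6, Sea → -6; maximin = -6.
Column maxima: Hold → 1, Counter → 0; minimax = 0.
-6 ≠ 0, so there is no saddle point; optimal play is mixed.
Let the attacker play Land with probability p. Expected payoff against Hold: (-6)p + 1(1−p) = −7p + 1; against Counter: 0p + (-6)(1−p) = 6p − 6.
Setting these equal: −7p + 1 = 6p − 6 ⇒ −13p = -7 ⇒ p = 7/13, and the value is (-7)·(7/13) + 1 = -36/13.
For the defender: with q = P(Hold), equating Land's and Sea's payoffs gives −6q = 7q − 6 ⇒ q = 6/13.

7/13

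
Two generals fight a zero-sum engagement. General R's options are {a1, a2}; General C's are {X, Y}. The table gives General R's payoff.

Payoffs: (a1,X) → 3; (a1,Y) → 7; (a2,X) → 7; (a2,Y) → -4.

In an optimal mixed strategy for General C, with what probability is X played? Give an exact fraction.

11/15

Row minima: a1 → 3, a2 → -4; maximin = 3.
Column maxima: X → 7, Y → 7; minimax = 7.
3 ≠ 7, so there is no saddle point; optimal play is mixed.
Let General R play a1 with probability p. Expected payoff against X: 3p + 7(1−p) = −4p + 7; against Y: 7p + (-4)(1−p) = 11p − 4.
Setting these equal: −4p + 7 = 11p − 4 ⇒ −15p = -11 ⇒ p = 11/15, and the value is (-4)·(11/15) + 7 = 61/15.
For General C: with q = P(X), equating a1's and a2's payoffs gives −4q + 7 = 11q − 4 ⇒ q = 11/15.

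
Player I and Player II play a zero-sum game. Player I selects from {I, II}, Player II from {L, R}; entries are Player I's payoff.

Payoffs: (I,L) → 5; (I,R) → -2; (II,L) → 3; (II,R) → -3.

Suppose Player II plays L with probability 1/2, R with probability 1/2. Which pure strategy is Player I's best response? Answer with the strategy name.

Expected payoff of I: (1/2)·5 + (1/2)·(-2) = 3/2.
Expected payoff of II: (1/2)·3 + (1/2)·(-3) = 0.
The largest is 3/2, so Player I's best response is I.

I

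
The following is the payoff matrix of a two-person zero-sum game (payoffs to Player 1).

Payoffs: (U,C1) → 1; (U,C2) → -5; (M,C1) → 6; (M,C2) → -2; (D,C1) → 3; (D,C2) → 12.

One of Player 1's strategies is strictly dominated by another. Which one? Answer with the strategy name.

M gives a strictly higher payoff than U against every column: 6 > 1, -2 > -5.
So U is strictly dominated and Player 1 never plays it.

U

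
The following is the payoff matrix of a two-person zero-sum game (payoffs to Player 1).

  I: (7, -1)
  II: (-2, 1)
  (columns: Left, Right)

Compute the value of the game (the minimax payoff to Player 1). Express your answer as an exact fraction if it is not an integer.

Row minima: I → -1, II → -2; maximin = -1.
Column maxima: Left → 7, Right → 1; minimax = 1.
-1 ≠ 1, so there is no saddle point; optimal play is mixed.
Let Player 1 play I with probability p. Expected payoff against Left: 7p + (-2)(1−p) = 9p − 2; against Right: (-1)p + 1(1−p) = −2p + 1.
Setting these equal: 9p − 2 = −2p + 1 ⇒ 11p = 3 ⇒ p = 3/11, and the value is (9)·(3/11) − 2 = 5/11.
For Player 2: with q = P(Left), equating I's and II's payoffs gives 8q − 1 = −3q + 1 ⇒ q = 2/11.

5/11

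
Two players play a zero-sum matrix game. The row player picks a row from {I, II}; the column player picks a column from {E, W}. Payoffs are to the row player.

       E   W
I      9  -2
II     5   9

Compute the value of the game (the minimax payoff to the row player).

Row minima: I → -2, II → 5; maximin = 5.
Column maxima: E → 9, W → 9; minimax = 9.
5 ≠ 9, so there is no saddle point; optimal play is mixed.
Let the row player play I with probability p. Expected payoff against E: 9p + 5(1−p) = 4p + 5; against W: (-2)p + 9(1−p) = −11p + 9.
Setting these equal: 4p + 5 = −11p + 9 ⇒ 15p = 4 ⇒ p = 4/15, and the value is (4)·(4/15) + 5 = 91/15.
For the column player: with q = P(E), equating I's and II's payoffs gives 11q − 2 = −4q + 9 ⇒ q = 11/15.

91/15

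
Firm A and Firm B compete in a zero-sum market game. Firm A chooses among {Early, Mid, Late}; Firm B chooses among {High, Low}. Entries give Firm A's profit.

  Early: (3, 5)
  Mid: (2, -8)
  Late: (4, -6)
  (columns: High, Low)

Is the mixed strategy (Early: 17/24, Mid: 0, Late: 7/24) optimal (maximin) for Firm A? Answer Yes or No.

Against High this mix gives (17/24)·3 + (7/24)·4 = 79/24.
Against Low this mix gives (17/24)·5 + (7/24)·(-6) = 43/24.
Firm B will play Low, holding Firm A to 43/24. Shifting weight toward the row that does better against Low would raise this floor (the equalizing mix achieves 19/6 against both Low and High), so the proposed strategy is not optimal.

No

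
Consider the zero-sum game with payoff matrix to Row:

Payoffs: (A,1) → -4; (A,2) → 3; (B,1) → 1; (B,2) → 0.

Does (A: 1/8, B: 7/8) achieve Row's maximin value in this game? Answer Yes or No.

Yes

Against 1 this mix gives (1/8)·(-4) + (7/8)·1 = 3/8.
Against 2 this mix gives (1/8)·3 + (7/8)·0 = 3/8.
All of Column's active replies (1, 2) yield 3/8, and no column does worse for Row. The mix makes Column indifferent and guarantees 3/8, so it is optimal.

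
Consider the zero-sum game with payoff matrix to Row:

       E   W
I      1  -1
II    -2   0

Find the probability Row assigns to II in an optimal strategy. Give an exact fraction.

1/2

Row minima: I → -1, II → -2; maximin = -1.
Column maxima: E → 1, W → 0; minimax = 0.
-1 ≠ 0, so there is no saddle point; optimal play is mixed.
Let Row play I with probability p. Expected payoff against E: 1p + (-2)(1−p) = 3p − 2; against W: (-1)p + 0(1−p) = −p.
Setting these equal: 3p − 2 = −p ⇒ 4p = 2 ⇒ p = 1/2, and the value is (3)·(1/2) − 2 = -1/2.
For Column: with q = P(E), equating I's and II's payoffs gives 2q − 1 = −2q ⇒ q = 1/4.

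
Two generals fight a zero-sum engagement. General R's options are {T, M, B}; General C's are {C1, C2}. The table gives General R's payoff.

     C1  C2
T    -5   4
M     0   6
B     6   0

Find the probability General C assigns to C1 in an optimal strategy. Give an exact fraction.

1/2

Row minima: T → -5, M → 0, B → 0; maximin = 0.
Column maxima: C1 → 6, C2 → 6; minimax = 6.
0 ≠ 6, so there is no saddle point; optimal play is mixed.
T is strictly dominated by M, so General R never plays it.
On the remaining 2×2 (M, B vs C1, C2):
Let General R play M with probability p. Expected payoff against C1: 0p + 6(1−p) = −6p + 6; against C2: 6p + 0(1−p) = 6p.
Setting these equal: −6p + 6 = 6p ⇒ −12p = -6 ⇒ p = 1/2, and the value is (-6)·(1/2) + 6 = 3.
For General C: with q = P(C1), equating M's and B's payoffs gives −6q + 6 = 6q ⇒ q = 1/2.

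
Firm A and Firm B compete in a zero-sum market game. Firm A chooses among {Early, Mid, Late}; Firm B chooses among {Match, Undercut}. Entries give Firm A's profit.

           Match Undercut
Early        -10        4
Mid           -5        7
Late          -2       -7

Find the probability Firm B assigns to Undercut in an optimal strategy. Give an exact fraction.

3/17

Row minima: Early → -10, Mid → -5, Late → -7; maximin = -5.
Column maxima: Match → -2, Undercut → 7; minimax = -2.
-5 ≠ -2, so there is no saddle point; optimal play is mixed.
Early is strictly dominated by Mid, so Firm A never plays it.
On the remaining 2×2 (Mid, Late vs Match, Undercut):
Let Firm A play Mid with probability p. Expected payoff against Match: (-5)p + (-2)(1−p) = −3p − 2; against Undercut: 7p + (-7)(1−p) = 14p − 7.
Setting these equal: −3p − 2 = 14p − 7 ⇒ −17p = -5 ⇒ p = 5/17, and the value is (-3)·(5/17) − 2 = -49/17.
For Firm B: with q = P(Match), equating Mid's and Late's payoffs gives −12q + 7 = 5q − 7 ⇒ q = 14/17.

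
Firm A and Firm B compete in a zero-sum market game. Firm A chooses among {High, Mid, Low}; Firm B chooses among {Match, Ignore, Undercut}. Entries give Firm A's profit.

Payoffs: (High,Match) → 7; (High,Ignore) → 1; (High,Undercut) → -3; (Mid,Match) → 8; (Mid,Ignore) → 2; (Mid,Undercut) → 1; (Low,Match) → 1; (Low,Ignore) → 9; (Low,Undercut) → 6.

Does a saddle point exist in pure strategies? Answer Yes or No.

Row minima: High → -3, Mid → 1, Low → 1; maximin = 1.
Column maxima: Match → 8, Ignore → 9, Undercut → 6; minimax = 6.
1 ≠ 6, so no pure-strategy equilibrium exists.

No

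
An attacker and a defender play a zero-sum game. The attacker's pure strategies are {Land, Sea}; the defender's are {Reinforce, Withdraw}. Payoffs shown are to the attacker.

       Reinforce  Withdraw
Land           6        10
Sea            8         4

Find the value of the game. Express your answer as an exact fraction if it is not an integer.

7

Row minima: Land → 6, Sea → 4; maximin = 6.
Column maxima: Reinforce → 8, Withdraw → 10; minimax = 8.
6 ≠ 8, so there is no saddle point; optimal play is mixed.
Let the attacker play Land with probability p. Expected payoff against Reinforce: 6p + 8(1−p) = −2p + 8; against Withdraw: 10p + 4(1−p) = 6p + 4.
Setting these equal: −2p + 8 = 6p + 4 ⇒ −8p = -4 ⇒ p = 1/2, and the value is (-2)·(1/2) + 8 = 7.
For the defender: with q = P(Reinforce), equating Land's and Sea's payoffs gives −4q + 10 = 4q + 4 ⇒ q = 3/4.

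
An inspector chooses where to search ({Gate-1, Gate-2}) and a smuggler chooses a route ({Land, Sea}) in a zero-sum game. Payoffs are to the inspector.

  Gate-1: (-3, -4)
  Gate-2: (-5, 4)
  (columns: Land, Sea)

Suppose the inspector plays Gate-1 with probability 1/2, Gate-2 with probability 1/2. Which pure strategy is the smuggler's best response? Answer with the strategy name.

Land

If the smuggler plays Land, the inspector's expected payoff is (1/2)·(-3) + (1/2)·(-5) = -4.
If the smuggler plays Sea, the inspector's expected payoff is (1/2)·(-4) + (1/2)·4 = 0.
The smuggler minimizes the inspector's payoff; the smallest is -4, so the best response is Land.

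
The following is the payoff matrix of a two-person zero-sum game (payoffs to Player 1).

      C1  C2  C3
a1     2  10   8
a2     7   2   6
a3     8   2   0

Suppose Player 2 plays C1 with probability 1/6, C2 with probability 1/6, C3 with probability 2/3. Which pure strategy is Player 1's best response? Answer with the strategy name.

a1

Expected payoff of a1: (1/6)·2 + (1/6)·10 + (2/3)·8 = 22/3.
Expected payoff of a2: (1/6)·7 + (1/6)·2 + (2/3)·6 = 11/2.
Expected payoff of a3: (1/6)·8 + (1/6)·2 + (2/3)·0 = 5/3.
The largest is 22/3, so Player 1's best response is a1.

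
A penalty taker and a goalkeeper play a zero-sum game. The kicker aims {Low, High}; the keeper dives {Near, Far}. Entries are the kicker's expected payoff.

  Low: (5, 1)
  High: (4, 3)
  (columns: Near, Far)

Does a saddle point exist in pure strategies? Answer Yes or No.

Yes

Row minima: Low → 1, High → 3; maximin = 3.
Column maxima: Near → 5, Far → 3; minimax = 3.
maximin = minimax = 3, so a saddle point exists.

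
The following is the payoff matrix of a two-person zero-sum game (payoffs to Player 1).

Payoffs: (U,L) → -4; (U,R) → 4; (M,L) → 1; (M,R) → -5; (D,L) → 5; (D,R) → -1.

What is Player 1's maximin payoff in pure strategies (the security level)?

-1

Row minima: U → -4, M → -5, D → -1.
The best of these is -1.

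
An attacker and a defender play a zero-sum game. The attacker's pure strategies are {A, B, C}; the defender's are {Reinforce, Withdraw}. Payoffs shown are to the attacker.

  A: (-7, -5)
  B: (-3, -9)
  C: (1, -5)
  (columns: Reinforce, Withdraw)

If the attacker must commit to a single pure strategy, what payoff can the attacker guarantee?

-5

Row minima: A → -7, B → -9, C → -5.
The best of these is -5.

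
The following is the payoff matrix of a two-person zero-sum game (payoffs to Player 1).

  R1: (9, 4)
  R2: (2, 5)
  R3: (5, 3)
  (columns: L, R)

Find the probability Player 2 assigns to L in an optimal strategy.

1/8

Row minima: R1 → 4, R2 → 2, R3 → 3; maximin = 4.
Column maxima: L → 9, R → 5; minimax = 5.
4 ≠ 5, so there is no saddle point; optimal play is mixed.
R3 is strictly dominated by R1, so Player 1 never plays it.
On the remaining 2×2 (R1, R2 vs L, R):
Let Player 1 play R1 with probability p. Expected payoff against L: 9p + 2(1−p) = 7p + 2; against R: 4p + 5(1−p) = −p + 5.
Setting these equal: 7p + 2 = −p + 5 ⇒ 8p = 3 ⇒ p = 3/8, and the value is (7)·(3/8) + 2 = 37/8.
For Player 2: with q = P(L), equating R1's and R2's payoffs gives 5q + 4 = −3q + 5 ⇒ q = 1/8.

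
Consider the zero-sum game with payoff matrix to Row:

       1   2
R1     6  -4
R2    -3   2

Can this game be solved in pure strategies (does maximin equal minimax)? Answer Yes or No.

Row minima: R1 → -4, R2 → -3; maximin = -3.
Column maxima: 1 → 6, 2 → 2; minimax = 2.
-3 ≠ 2, so no pure-strategy equilibrium exists.

No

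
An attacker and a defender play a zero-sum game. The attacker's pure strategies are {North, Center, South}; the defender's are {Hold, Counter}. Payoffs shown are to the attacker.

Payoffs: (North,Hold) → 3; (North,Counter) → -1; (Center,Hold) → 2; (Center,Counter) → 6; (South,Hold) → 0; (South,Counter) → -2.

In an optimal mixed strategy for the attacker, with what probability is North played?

1/2

Row minima: North → -1, Center → 2, South → -2; maximin = 2.
Column maxima: Hold → 3, Counter → 6; minimax = 3.
2 ≠ 3, so there is no saddle point; optimal play is mixed.
South is strictly dominated by North, so the attacker never plays it.
On the remaining 2×2 (North, Center vs Hold, Counter):
Let the attacker play North with probability p. Expected payoff against Hold: 3p + 2(1−p) = p + 2; against Counter: (-1)p + 6(1−p) = −7p + 6.
Setting these equal: p + 2 = −7p + 6 ⇒ 8p = 4 ⇒ p = 1/2, and the value is (1)·(1/2) + 2 = 5/2.
For the defender: with q = P(Hold), equating North's and Center's payoffs gives 4q − 1 = −4q + 6 ⇒ q = 7/8.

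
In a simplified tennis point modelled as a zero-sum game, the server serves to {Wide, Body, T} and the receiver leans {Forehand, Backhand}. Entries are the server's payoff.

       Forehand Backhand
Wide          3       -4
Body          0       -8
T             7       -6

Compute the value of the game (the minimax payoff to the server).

Row minima: Wide → -4, Body → -8, T → -6; maximin = -4.
Column maxima: Forehand → 7, Backhand → -4; minimax = -4.
Since maximin = minimax = -4, there is a saddle point and the value is -4.

-4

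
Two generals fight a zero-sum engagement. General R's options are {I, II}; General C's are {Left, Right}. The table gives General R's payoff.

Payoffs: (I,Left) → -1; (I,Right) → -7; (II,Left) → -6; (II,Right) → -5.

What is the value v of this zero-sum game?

-37/7

Row minima: I → -7, II → -6; maximin = -6.
Column maxima: Left → -1, Right → -5; minimax = -5.
-6 ≠ -5, so there is no saddle point; optimal play is mixed.
Let General R play I with probability p. Expected payoff against Left: (-1)p + (-6)(1−p) = 5p − 6; against Right: (-7)p + (-5)(1−p) = −2p − 5.
Setting these equal: 5p − 6 = −2p − 5 ⇒ 7p = 1 ⇒ p = 1/7, and the value is (5)·(1/7) − 6 = -37/7.
For General C: with q = P(Left), equating I's and II's payoffs gives 6q − 7 = −q − 5 ⇒ q = 2/7.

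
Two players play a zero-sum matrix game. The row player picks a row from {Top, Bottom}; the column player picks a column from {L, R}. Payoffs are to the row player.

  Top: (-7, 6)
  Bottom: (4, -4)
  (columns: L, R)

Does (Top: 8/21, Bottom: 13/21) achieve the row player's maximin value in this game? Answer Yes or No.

Against L this mix gives (8/21)·(-7) + (13/21)·4 = -4/21.
Against R this mix gives (8/21)·6 + (13/21)·(-4) = -4/21.
All of the column player's active replies (L, R) yield -4/21, and no column does worse for the row player. The mix makes the column player indifferent and guarantees -4/21, so it is optimal.

Yes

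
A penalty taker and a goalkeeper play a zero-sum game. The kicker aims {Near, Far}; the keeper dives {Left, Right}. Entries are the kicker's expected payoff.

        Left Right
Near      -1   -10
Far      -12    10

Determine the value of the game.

Row minima: Near → -10, Far → -12; maximin = -10.
Column maxima: Left → -1, Right → 10; minimax = -1.
-10 ≠ -1, so there is no saddle point; optimal play is mixed.
Let the kicker play Near with probability p. Expected payoff against Left: (-1)p + (-12)(1−p) = 11p − 12; against Right: (-10)p + 10(1−p) = −20p + 10.
Setting these equal: 11p − 12 = −20p + 10 ⇒ 31p = 22 ⇒ p = 22/31, and the value is (11)·(22/31) − 12 = -130/31.
For the keeper: with q = P(Left), equating Near's and Far's payoffs gives 9q − 10 = −22q + 10 ⇒ q = 20/31.

-130/31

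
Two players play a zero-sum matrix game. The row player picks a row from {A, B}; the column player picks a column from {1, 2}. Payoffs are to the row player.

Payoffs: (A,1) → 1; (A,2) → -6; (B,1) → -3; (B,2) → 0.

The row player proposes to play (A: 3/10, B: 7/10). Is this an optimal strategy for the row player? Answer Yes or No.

Against 1 this mix gives (3/10)·1 + (7/10)·(-3) = -9/5.
Against 2 this mix gives (3/10)·(-6) + (7/10)·0 = -9/5.
All of the column player's active replies (1, 2) yield -9/5, and no column does worse for the row player. The mix makes the column player indifferent and guarantees -9/5, so it is optimal.

Yes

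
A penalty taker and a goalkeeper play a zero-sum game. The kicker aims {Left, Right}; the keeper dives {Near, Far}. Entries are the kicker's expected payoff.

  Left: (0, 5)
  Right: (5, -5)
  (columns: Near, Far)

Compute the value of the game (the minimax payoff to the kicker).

Row minima: Left → 0, Right → -5; maximin = 0.
Column maxima: Near → 5, Far → 5; minimax = 5.
0 ≠ 5, so there is no saddle point; optimal play is mixed.
Let the kicker play Left with probability p. Expected payoff against Near: 0p + 5(1−p) = −5p + 5; against Far: 5p + (-5)(1−p) = 10p − 5.
Setting these equal: −5p + 5 = 10p − 5 ⇒ −15p = -10 ⇒ p = 2/3, and the value is (-5)·(2/3) + 5 = 5/3.
For the keeper: with q = P(Near), equating Left's and Right's payoffs gives −5q + 5 = 10q − 5 ⇒ q = 2/3.

5/3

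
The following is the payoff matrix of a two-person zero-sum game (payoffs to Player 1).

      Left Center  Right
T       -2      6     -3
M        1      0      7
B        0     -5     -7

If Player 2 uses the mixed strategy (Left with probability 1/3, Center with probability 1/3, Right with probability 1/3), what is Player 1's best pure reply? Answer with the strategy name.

M

Expected payoff of T: (1/3)·(-2) + (1/3)·6 + (1/3)·(-3) = 1/3.
Expected payoff of M: (1/3)·1 + (1/3)·0 + (1/3)·7 = 8/3.
Expected payoff of B: (1/3)·0 + (1/3)·(-5) + (1/3)·(-7) = -4.
The largest is 8/3, so Player 1's best response is M.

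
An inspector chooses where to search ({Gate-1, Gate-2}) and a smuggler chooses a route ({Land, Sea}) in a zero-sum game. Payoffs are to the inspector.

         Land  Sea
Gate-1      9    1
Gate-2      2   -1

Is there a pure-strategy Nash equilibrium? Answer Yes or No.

Row minima: Gate-1 → 1, Gate-2 → -1; maximin = 1.
Column maxima: Land → 9, Sea → 1; minimax = 1.
maximin = minimax = 1, so a saddle point exists.

Yes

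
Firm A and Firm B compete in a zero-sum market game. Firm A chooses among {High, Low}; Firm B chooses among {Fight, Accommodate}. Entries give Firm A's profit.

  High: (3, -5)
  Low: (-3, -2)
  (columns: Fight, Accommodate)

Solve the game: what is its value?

Row minima: High → -5, Low → -3; maximin = -3.
Column maxima: Fight → 3, Accommodate → -2; minimax = -2.
-3 ≠ -2, so there is no saddle point; optimal play is mixed.
Let Firm A play High with probability p. Expected payoff against Fight: 3p + (-3)(1−p) = 6p − 3; against Accommodate: (-5)p + (-2)(1−p) = −3p − 2.
Setting these equal: 6p − 3 = −3p − 2 ⇒ 9p = 1 ⇒ p = 1/9, and the value is (6)·(1/9) − 3 = -7/3.
For Firm B: with q = P(Fight), equating High's and Low's payoffs gives 8q − 5 = −q − 2 ⇒ q = 1/3.

-7/3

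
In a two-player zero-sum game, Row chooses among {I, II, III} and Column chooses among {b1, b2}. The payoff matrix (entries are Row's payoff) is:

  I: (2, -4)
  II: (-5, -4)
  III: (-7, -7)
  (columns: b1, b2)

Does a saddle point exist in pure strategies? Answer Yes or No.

Row minima: I → -4, II → -5, III → -7; maximin = -4.
Column maxima: b1 → 2, b2 → -4; minimax = -4.
maximin = minimax = -4, so a saddle point exists.

Yes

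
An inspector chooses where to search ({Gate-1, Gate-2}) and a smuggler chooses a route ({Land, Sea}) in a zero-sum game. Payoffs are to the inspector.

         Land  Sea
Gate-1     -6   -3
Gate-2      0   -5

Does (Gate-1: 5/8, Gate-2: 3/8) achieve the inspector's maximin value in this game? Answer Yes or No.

Yes

Against Land this mix gives (5/8)·(-6) + (3/8)·0 = -15/4.
Against Sea this mix gives (5/8)·(-3) + (3/8)·(-5) = -15/4.
All of the smuggler's active replies (Land, Sea) yield -15/4, and no column does worse for the inspector. The mix makes the smuggler indifferent and guarantees -15/4, so it is optimal.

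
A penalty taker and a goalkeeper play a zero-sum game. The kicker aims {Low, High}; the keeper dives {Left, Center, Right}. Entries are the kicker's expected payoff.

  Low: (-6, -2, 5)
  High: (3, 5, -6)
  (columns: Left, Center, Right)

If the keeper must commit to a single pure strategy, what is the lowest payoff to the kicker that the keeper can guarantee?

3

Column maxima: Left → 3, Center → 5, Right → 5.
The smallest of these is 3.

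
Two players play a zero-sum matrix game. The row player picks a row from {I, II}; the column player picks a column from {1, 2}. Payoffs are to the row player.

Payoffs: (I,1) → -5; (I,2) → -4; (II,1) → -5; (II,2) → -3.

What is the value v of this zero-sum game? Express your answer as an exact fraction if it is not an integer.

-5

Row minima: I → -5, II → -5; maximin = -5.
Column maxima: 1 → -5, 2 → -3; minimax = -5.
Since maximin = minimax = -5, there is a saddle point and the value is -5.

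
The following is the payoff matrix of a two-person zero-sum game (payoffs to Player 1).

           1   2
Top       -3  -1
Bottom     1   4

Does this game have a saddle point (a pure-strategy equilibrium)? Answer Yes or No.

Yes

Row minima: Top → -3, Bottom → 1; maximin = 1.
Column maxima: 1 → 1, 2 → 4; minimax = 1.
maximin = minimax = 1, so a saddle point exists.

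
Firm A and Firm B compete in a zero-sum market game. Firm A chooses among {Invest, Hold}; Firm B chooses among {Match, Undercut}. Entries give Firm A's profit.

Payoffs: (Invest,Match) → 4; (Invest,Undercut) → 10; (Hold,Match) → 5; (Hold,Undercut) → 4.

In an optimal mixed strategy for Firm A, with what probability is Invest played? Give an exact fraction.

Row minima: Invest → 4, Hold → 4; maximin = 4.
Column maxima: Match → 5, Undercut → 10; minimax = 5.
4 ≠ 5, so there is no saddle point; optimal play is mixed.
Let Firm A play Invest with probability p. Expected payoff against Match: 4p + 5(1−p) = −p + 5; against Undercut: 10p + 4(1−p) = 6p + 4.
Setting these equal: −p + 5 = 6p + 4 ⇒ −7p = -1 ⇒ p = 1/7, and the value is (-1)·(1/7) + 5 = 34/7.
For Firm B: with q = P(Match), equating Invest's and Hold's payoffs gives −6q + 10 = q + 4 ⇒ q = 6/7.

1/7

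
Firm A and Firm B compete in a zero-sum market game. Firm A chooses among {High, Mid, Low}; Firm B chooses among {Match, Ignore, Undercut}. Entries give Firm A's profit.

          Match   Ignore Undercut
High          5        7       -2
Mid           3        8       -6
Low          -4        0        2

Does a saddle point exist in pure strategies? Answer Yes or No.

Row minima: High → -2, Mid → -6, Low → -4; maximin = -2.
Column maxima: Match → 5, Ignore → 8, Undercut → 2; minimax = 2.
-2 ≠ 2, so no pure-strategy equilibrium exists.

No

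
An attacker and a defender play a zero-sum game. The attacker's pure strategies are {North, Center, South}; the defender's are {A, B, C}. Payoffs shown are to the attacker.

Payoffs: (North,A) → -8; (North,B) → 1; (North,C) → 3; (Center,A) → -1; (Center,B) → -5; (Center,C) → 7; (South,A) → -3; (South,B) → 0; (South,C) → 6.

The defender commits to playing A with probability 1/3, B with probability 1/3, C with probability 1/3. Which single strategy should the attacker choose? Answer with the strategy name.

Expected payoff of North: (1/3)·(-8) + (1/3)·1 + (1/3)·3 = -4/3.
Expected payoff of Center: (1/3)·(-1) + (1/3)·(-5) + (1/3)·7 = 1/3.
Expected payoff of South: (1/3)·(-3) + (1/3)·0 + (1/3)·6 = 1.
The largest is 1, so the attacker's best response is South.

South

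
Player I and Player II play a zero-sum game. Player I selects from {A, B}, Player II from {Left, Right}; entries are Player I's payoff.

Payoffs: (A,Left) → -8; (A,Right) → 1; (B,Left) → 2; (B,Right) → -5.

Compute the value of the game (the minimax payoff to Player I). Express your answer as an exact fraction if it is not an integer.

-19/8

Row minima: A → -8, B → -5; maximin = -5.
Column maxima: Left → 2, Right → 1; minimax = 1.
-5 ≠ 1, so there is no saddle point; optimal play is mixed.
Let Player I play A with probability p. Expected payoff against Left: (-8)p + 2(1−p) = −10p + 2; against Right: 1p + (-5)(1−p) = 6p − 5.
Setting these equal: −10p + 2 = 6p − 5 ⇒ −16p = -7 ⇒ p = 7/16, and the value is (-10)·(7/16) + 2 = -19/8.
For Player II: with q = P(Left), equating A's and B's payoffs gives −9q + 1 = 7q − 5 ⇒ q = 3/8.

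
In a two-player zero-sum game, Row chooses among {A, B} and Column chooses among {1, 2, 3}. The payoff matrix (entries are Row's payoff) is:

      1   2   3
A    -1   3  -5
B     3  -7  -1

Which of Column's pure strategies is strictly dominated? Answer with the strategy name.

3 holds Row's payoff strictly below 1 in every row: -5 < -1, -1 < 3.
So 1 is strictly dominated for Column.

1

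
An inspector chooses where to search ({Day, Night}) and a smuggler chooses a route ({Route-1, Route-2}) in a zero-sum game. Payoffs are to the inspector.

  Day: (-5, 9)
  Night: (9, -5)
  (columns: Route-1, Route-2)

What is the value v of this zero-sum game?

Row minima: Day → -5, Night → -5; maximin = -5.
Column maxima: Route-1 → 9, Route-2 → 9; minimax = 9.
-5 ≠ 9, so there is no saddle point; optimal play is mixed.
Let the inspector play Day with probability p. Expected payoff against Route-1: (-5)p + 9(1−p) = −14p + 9; against Route-2: 9p + (-5)(1−p) = 14p − 5.
Setting these equal: −14p + 9 = 14p − 5 ⇒ −28p = -14 ⇒ p = 1/2, and the value is (-14)·(1/2) + 9 = 2.
For the smuggler: with q = P(Route-1), equating Day's and Night's payoffs gives −14q + 9 = 14q − 5 ⇒ q = 1/2.

2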